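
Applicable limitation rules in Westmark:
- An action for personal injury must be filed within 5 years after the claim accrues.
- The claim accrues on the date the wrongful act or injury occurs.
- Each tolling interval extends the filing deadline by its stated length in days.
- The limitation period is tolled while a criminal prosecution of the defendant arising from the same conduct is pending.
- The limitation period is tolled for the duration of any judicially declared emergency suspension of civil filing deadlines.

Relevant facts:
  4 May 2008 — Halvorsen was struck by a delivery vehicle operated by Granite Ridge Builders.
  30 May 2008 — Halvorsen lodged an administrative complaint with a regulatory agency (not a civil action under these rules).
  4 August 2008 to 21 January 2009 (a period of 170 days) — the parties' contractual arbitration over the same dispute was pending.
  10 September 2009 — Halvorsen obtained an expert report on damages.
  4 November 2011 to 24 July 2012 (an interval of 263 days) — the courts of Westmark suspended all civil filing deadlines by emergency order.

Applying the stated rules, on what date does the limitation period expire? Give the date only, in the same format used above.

22 January 2014

The limitation period began to run on 4 May 2008.
The untolled deadline — 5 years after 4 May 2008 — is 4 May 2013.
The emergency suspension of filing deadlines from 4 November 2011 to 24 July 2012 tolled the period for 263 days, extending the deadline to 22 January 2014.
No stated provision tolls the period for a pending arbitration, so the interval from 4 August 2008 to 21 January 2009 has no effect on the deadline.
The other events in the timeline have no effect on the limitation period under the stated rules.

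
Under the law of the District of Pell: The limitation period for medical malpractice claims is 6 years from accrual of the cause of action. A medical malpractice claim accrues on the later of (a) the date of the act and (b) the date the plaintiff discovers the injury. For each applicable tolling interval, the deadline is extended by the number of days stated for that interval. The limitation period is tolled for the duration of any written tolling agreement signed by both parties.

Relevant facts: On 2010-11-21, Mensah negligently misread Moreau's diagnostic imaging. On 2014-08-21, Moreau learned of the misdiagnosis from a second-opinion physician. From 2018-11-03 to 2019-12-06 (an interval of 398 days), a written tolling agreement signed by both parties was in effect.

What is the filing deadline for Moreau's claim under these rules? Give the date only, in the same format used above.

2021-09-23

The claim accrued on 2014-08-21 — the later of the 2010-11-21 act and the 2014-08-21 discovery.
Adding the 6 years base period to 2014-08-21 gives a deadline of 2020-08-21, before any tolling.
The written tolling agreement from 2018-11-03 to 2019-12-06 tolled the period for 398 days, extending the deadline to 2021-09-23.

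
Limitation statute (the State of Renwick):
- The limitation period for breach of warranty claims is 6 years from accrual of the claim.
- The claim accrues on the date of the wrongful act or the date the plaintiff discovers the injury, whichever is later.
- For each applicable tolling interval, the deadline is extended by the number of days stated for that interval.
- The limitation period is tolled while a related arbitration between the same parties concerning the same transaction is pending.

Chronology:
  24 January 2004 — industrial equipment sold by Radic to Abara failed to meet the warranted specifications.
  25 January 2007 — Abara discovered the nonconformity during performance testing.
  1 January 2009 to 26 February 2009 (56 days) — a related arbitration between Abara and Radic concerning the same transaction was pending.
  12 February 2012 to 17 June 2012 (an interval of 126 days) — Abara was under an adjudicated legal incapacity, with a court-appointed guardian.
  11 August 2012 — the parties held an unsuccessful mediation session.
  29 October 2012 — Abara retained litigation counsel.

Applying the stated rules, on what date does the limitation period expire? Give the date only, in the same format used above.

22 March 2013

Because discovery on 25 January 2007 post-dates the 24 January 2004 act, accrual under the later-of rule falls on 25 January 2007.
The untolled deadline — 6 years after 25 January 2007 — is 25 January 2013.
Because the pending related arbitration ran from 1 January 2009 to 26 February 2009, the deadline is extended by 56 days to 22 March 2013.
Although the plaintiff's incapacity ran from 12 February 2012 to 17 June 2012, the stated rules do not make that a tolling event, so it is disregarded.
The other events in the timeline have no effect on the limitation period under the stated rules.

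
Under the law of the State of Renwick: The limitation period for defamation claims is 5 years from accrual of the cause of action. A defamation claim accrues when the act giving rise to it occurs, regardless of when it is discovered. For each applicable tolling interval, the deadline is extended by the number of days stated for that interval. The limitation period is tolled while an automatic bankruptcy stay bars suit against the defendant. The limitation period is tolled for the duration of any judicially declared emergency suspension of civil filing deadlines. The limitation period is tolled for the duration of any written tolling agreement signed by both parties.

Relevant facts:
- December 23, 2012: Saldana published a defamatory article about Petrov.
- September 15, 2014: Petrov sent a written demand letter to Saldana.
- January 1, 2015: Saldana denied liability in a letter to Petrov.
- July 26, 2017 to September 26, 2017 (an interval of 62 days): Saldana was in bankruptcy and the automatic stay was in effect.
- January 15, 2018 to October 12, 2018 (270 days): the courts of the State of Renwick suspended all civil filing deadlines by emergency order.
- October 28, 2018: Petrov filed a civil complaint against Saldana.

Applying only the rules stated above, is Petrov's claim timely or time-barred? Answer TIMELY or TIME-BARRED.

TIMELY

The cause of action accrued on December 23, 2012, the date of the act.
Adding the 5 years base period to December 23, 2012 gives a deadline of December 23, 2017, before any tolling.
The automatic bankruptcy stay from July 26, 2017 to September 26, 2017 tolled the period for 62 days, extending the deadline to February 23, 2018.
Because the emergency suspension of filing deadlines ran from January 15, 2018 to October 12, 2018, the deadline is extended by 270 days to November 20, 2018.
The other events in the timeline have no effect on the limitation period under the stated rules.
Petrov filed on October 28, 2018, before the November 20, 2018 deadline, so the action is timely.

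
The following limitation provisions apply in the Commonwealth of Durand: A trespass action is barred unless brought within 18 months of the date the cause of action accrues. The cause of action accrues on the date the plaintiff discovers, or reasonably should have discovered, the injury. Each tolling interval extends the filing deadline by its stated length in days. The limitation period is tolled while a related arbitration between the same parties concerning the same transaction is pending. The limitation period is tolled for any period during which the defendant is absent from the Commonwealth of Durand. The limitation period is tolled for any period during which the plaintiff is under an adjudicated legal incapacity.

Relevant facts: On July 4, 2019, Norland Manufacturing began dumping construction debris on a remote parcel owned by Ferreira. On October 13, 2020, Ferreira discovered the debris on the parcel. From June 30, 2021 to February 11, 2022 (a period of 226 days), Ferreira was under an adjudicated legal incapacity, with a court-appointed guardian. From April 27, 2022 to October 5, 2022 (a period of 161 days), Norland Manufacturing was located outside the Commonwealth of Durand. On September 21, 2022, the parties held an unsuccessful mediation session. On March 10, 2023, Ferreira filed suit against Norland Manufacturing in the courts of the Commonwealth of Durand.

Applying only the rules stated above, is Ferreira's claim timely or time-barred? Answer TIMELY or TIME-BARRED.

TIMELY

Accrual is tied to discovery, so the period began on October 13, 2020 rather than on July 4, 2019 when the act occurred.
The untolled deadline — 18 months after October 13, 2020 — is April 13, 2022.
Because the plaintiff's legal incapacity ran from June 30, 2021 to February 11, 2022, the deadline is extended by 226 days to November 25, 2022.
The defendant's absence from the jurisdiction from April 27, 2022 to October 5, 2022 tolled the period for 161 days, extending the deadline to May 5, 2023.
None of the other events listed affects the running of the period under the stated rules.
The March 10, 2023 filing precedes the May 5, 2023 deadline; the claim is timely.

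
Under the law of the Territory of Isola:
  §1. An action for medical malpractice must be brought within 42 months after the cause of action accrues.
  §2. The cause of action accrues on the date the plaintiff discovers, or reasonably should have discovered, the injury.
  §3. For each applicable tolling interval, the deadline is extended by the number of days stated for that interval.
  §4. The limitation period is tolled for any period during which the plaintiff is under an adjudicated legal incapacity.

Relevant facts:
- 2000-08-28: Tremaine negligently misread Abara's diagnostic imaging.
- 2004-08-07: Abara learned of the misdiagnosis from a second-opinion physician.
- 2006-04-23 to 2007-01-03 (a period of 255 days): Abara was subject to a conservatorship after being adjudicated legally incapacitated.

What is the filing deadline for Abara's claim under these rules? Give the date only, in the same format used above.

2008-10-19

Accrual is tied to discovery, so the period began on 2004-08-07 rather than on 2000-08-28 when the act occurred.
42 months from 2004-08-07 is 2008-02-07.
The period was tolled for 255 days by the plaintiff's legal incapacity (2006-04-23 to 2007-01-03), pushing the deadline to 2008-10-19.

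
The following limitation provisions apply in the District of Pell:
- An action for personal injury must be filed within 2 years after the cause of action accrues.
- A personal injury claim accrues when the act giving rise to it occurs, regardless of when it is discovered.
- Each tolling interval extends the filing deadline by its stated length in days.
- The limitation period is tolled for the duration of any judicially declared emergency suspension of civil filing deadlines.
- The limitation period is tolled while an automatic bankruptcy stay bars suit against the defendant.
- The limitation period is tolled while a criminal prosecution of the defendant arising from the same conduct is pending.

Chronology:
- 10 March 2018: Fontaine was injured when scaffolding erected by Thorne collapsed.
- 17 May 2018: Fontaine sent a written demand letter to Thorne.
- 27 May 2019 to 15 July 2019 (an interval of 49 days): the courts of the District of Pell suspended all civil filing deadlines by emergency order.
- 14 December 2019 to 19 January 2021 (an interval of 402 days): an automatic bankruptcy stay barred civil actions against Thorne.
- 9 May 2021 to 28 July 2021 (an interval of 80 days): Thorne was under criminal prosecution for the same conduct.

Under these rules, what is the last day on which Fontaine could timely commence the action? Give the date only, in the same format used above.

The claim accrued on 10 March 2018, when the wrongful act occurred.
Adding the 2 years base period to 10 March 2018 gives a deadline of 10 March 2020, before any tolling.
Because the emergency suspension of filing deadlines ran from 27 May 2019 to 15 July 2019, the deadline is extended by 49 days to 28 April 2020.
Because the automatic bankruptcy stay ran from 14 December 2019 to 19 January 2021, the deadline is extended by 402 days to 4 June 2021.
The pending criminal prosecution from 9 May 2021 to 28 July 2021 tolled the period for 80 days, extending the deadline to 23 August 2021.
The other events in the timeline have no effect on the limitation period under the stated rules.

23 August 2021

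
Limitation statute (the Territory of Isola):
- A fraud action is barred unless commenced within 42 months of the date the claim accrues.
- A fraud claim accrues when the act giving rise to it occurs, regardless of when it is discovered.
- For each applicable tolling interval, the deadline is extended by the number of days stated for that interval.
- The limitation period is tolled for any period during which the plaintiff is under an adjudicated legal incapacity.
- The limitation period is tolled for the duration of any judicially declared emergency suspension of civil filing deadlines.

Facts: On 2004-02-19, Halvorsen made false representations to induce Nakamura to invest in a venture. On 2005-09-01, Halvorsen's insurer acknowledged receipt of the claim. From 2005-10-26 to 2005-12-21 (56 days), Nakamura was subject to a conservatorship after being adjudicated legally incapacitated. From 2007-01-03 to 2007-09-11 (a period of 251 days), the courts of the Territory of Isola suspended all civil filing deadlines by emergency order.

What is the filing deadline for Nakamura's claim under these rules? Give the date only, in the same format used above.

2008-06-21

The claim accrued on 2004-02-19, when the wrongful act occurred.
Adding the 42 months base period to 2004-02-19 gives a deadline of 2007-08-19, before any tolling.
Because the plaintiff's legal incapacity ran from 2005-10-26 to 2005-12-21, the deadline is extended by 56 days to 2007-10-14.
Because the emergency suspension of filing deadlines ran from 2007-01-03 to 2007-09-11, the deadline is extended by 251 days to 2008-06-21.
Nothing else in the chronology tolls or restarts the period.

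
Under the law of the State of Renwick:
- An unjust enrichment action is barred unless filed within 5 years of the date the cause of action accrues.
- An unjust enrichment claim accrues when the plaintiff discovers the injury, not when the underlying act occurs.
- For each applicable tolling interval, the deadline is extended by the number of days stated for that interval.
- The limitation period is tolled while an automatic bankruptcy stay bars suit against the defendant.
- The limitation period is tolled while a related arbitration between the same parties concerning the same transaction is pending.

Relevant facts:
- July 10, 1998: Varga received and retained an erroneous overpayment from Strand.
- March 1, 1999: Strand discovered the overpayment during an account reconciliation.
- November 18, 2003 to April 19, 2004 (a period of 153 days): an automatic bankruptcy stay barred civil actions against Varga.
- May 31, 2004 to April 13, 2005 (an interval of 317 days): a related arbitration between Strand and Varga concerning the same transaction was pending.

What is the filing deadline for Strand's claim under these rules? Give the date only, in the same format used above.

Under the discovery rule, the claim accrued on March 1, 1999, when Strand discovered the injury — not on the July 10, 1998 date of the underlying act.
5 years from March 1, 1999 is March 1, 2004.
The period was tolled for 153 days by the automatic bankruptcy stay (November 18, 2003 to April 19, 2004), pushing the deadline to August 1, 2004.
Because the pending related arbitration ran from May 31, 2004 to April 13, 2005, the deadline is extended by 317 days to June 14, 2005.

June 14, 2005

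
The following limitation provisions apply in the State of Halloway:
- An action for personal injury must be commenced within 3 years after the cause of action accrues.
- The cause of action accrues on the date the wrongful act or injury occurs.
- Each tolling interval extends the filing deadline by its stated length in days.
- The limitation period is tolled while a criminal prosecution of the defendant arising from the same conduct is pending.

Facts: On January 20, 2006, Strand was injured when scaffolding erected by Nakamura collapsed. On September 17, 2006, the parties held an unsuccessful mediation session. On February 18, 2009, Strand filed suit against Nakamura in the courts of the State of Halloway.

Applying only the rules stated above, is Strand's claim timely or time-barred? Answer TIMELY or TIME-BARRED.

The claim accrued on January 20, 2006, when the wrongful act occurred.
Adding the 3 years base period to January 20, 2006 gives a deadline of January 20, 2009, before any tolling.
The other events in the timeline have no effect on the limitation period under the stated rules.
The February 18, 2009 filing falls after the January 20, 2009 deadline; the claim is time-barred.

TIME-BARRED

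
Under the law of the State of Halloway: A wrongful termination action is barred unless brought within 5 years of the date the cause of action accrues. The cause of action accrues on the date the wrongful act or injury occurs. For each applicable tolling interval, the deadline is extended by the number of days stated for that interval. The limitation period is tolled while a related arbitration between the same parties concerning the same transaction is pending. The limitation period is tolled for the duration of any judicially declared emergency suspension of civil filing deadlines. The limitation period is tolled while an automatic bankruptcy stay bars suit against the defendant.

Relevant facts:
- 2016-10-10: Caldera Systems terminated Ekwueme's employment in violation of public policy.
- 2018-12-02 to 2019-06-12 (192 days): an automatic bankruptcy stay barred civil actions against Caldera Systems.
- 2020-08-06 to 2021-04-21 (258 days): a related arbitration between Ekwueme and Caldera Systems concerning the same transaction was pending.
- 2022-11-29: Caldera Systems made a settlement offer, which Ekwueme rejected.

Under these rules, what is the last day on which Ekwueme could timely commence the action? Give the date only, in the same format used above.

2023-01-03

The cause of action accrued on 2016-10-10, the date of the act.
Adding the 5 years base period to 2016-10-10 gives a deadline of 2021-10-10, before any tolling.
The automatic bankruptcy stay from 2018-12-02 to 2019-06-12 tolled the period for 192 days, extending the deadline to 2022-04-20.
The period was tolled for 258 days by the pending related arbitration (2020-08-06 to 2021-04-21), pushing the deadline to 2023-01-03.
The other events in the timeline have no effect on the limitation period under the stated rules.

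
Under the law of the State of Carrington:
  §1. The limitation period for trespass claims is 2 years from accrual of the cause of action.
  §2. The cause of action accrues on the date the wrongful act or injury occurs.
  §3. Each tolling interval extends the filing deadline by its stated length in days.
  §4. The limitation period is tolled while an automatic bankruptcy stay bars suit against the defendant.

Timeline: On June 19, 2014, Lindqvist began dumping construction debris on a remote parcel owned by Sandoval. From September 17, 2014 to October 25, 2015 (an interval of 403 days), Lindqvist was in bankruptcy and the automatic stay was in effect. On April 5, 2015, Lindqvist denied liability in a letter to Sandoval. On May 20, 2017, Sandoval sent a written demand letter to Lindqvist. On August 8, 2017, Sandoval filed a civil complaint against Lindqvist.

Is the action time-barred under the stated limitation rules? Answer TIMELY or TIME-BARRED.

TIME-BARRED

The cause of action accrued on June 19, 2014, the date of the act.
The untolled deadline — 2 years after June 19, 2014 — is June 19, 2016.
Because the automatic bankruptcy stay ran from September 17, 2014 to October 25, 2015, the deadline is extended by 403 days to July 27, 2017.
Nothing else in the chronology tolls or restarts the period.
Filing on August 8, 2017 missed the July 27, 2017 deadline — the action is time-barred.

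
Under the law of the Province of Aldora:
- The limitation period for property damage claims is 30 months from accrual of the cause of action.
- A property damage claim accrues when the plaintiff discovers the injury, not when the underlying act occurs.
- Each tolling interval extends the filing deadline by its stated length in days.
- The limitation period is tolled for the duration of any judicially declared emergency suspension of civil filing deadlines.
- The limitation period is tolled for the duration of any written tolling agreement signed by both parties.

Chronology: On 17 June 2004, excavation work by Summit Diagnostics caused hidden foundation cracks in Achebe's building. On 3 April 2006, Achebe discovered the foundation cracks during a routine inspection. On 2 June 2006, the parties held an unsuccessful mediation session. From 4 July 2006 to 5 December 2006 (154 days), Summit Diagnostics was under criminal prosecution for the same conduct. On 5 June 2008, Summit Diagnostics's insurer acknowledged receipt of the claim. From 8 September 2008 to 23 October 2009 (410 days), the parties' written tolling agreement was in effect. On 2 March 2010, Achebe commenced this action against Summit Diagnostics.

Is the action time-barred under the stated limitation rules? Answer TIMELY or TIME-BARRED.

TIME-BARRED

Accrual is tied to discovery, so the period began on 3 April 2006 rather than on 17 June 2004 when the act occurred.
The untolled deadline — 30 months after 3 April 2006 — is 3 October 2008.
The period was tolled for 410 days by the written tolling agreement (8 September 2008 to 23 October 2009), pushing the deadline to 17 November 2009.
Although a criminal prosecution ran from 4 July 2006 to 5 December 2006, the stated rules do not make that a tolling event, so it is disregarded.
None of the other events listed affects the running of the period under the stated rules.
Filing on 2 March 2010 missed the 17 November 2009 deadline — the action is time-barred.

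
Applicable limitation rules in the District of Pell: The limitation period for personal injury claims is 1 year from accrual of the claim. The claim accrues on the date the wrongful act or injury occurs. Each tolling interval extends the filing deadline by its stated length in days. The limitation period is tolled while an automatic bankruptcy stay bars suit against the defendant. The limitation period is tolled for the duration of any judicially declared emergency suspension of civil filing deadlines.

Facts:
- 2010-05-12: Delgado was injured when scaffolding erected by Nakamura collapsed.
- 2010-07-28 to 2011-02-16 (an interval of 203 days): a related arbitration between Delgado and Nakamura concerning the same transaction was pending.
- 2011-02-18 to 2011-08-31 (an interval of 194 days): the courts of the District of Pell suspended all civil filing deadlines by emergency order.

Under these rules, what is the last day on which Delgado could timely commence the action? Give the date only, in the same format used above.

The limitation period began to run on 2010-05-12.
The untolled deadline — 1 year after 2010-05-12 — is 2011-05-12.
The emergency suspension of filing deadlines from 2011-02-18 to 2011-08-31 tolled the period for 194 days, extending the deadline to 2011-11-22.
The pending related arbitration from 2010-07-28 to 2011-02-16 does not toll the period, because no stated rule makes a pending arbitration a tolling event.

2011-11-22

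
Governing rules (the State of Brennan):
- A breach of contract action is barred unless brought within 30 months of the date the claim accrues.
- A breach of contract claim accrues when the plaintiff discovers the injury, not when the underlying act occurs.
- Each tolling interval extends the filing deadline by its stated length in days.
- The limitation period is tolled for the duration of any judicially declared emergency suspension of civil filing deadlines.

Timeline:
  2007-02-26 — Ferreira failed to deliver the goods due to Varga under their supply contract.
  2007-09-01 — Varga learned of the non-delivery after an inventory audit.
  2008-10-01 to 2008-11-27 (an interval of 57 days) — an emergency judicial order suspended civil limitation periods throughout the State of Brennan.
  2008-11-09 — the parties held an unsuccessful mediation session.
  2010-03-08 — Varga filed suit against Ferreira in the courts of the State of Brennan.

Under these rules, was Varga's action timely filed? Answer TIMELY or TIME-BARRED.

TIMELY

Accrual is tied to discovery, so the period began on 2007-09-01 rather than on 2007-02-26 when the act occurred.
The untolled deadline — 30 months after 2007-09-01 — is 2010-03-01.
The period was tolled for 57 days by the emergency suspension of filing deadlines (2008-10-01 to 2008-11-27), pushing the deadline to 2010-04-27.
Nothing else in the chronology tolls or restarts the period.
Varga filed on 2010-03-08, before the 2010-04-27 deadline, so the action is timely.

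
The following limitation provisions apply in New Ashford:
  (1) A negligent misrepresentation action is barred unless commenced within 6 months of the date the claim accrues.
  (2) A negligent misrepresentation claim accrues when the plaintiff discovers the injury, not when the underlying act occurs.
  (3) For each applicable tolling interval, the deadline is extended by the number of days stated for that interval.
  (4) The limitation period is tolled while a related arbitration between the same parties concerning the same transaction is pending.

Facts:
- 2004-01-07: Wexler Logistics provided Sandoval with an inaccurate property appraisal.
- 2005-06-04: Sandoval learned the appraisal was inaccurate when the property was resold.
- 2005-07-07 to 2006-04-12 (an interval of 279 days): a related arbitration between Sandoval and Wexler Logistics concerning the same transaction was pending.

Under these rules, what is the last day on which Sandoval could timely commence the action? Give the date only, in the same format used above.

2006-09-09

The claim did not accrue until Sandoval discovered the injury on 2005-06-04; the 2004-01-07 act date does not start the clock under the stated rule.
6 months from 2005-06-04 is 2005-12-04.
The pending related arbitration from 2005-07-07 to 2006-04-12 tolled the period for 279 days, extending the deadline to 2006-09-09.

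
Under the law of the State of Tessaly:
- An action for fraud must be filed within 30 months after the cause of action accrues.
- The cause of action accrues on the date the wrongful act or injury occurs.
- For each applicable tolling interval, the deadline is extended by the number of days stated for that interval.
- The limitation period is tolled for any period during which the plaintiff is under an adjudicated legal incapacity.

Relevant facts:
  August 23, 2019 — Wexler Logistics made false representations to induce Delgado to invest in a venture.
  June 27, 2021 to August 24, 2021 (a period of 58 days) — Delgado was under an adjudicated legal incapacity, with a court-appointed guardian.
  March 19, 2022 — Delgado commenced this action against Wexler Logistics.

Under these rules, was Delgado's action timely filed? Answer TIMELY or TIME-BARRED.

The cause of action accrued on August 23, 2019, the date of the act.
Adding the 30 months base period to August 23, 2019 gives a deadline of February 23, 2022, before any tolling.
The plaintiff's legal incapacity from June 27, 2021 to August 24, 2021 tolled the period for 58 days, extending the deadline to April 22, 2022.
Filing on March 19, 2022 beat the April 22, 2022 deadline — the action is timely.

TIMELY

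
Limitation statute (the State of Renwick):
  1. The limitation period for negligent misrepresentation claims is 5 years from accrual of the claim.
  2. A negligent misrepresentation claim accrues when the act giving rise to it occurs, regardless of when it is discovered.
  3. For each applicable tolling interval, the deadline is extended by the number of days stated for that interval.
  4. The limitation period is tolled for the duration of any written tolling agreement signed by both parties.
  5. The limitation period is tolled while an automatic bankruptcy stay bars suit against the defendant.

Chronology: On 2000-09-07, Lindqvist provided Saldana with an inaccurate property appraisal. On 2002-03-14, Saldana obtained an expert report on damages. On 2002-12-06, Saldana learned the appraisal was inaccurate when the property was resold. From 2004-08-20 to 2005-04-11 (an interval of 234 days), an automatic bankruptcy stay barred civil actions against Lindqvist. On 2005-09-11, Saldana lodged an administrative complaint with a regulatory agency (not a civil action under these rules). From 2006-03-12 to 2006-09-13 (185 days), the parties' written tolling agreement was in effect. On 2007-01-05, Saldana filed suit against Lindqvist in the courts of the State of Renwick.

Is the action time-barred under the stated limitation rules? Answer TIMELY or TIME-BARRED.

Accrual is governed by the date of the act, so the period began to run on 2000-09-07; the later discovery on 2002-12-06 is irrelevant under the stated rule.
Adding the 5 years base period to 2000-09-07 gives a deadline of 2005-09-07, before any tolling.
Because the automatic bankruptcy stay ran from 2004-08-20 to 2005-04-11, the deadline is extended by 234 days to 2006-04-29.
Because the written tolling agreement ran from 2006-03-12 to 2006-09-13, the deadline is extended by 185 days to 2006-10-31.
None of the other events listed affects the running of the period under the stated rules.
The 2007-01-05 filing falls after the 2006-10-31 deadline; the claim is time-barred.

TIME-BARRED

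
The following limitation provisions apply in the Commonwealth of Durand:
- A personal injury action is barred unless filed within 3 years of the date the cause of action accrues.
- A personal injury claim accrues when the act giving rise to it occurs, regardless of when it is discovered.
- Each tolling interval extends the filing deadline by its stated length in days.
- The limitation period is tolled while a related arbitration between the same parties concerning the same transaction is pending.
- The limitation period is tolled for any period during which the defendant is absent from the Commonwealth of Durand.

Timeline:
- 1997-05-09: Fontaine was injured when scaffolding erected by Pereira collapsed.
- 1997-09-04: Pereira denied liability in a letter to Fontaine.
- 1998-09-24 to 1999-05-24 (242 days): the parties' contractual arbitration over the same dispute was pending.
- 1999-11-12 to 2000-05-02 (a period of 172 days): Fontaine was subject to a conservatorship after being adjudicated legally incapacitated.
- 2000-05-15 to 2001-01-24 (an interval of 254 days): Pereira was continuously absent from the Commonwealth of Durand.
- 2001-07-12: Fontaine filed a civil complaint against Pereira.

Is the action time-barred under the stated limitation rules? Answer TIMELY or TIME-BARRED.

The claim accrued on 1997-05-09, when the wrongful act occurred.
The untolled deadline — 3 years after 1997-05-09 — is 2000-05-09.
The period was tolled for 242 days by the pending related arbitration (1998-09-24 to 1999-05-24), pushing the deadline to 2001-01-06.
The period was tolled for 254 days by the defendant's absence from the jurisdiction (2000-05-15 to 2001-01-24), pushing the deadline to 2001-09-17.
Although the plaintiff's incapacity ran from 1999-11-12 to 2000-05-02, the stated rules do not make that a tolling event, so it is disregarded.
Nothing else in the chronology tolls or restarts the period.
The 2001-07-12 filing precedes the 2001-09-17 deadline; the claim is timely.

TIMELY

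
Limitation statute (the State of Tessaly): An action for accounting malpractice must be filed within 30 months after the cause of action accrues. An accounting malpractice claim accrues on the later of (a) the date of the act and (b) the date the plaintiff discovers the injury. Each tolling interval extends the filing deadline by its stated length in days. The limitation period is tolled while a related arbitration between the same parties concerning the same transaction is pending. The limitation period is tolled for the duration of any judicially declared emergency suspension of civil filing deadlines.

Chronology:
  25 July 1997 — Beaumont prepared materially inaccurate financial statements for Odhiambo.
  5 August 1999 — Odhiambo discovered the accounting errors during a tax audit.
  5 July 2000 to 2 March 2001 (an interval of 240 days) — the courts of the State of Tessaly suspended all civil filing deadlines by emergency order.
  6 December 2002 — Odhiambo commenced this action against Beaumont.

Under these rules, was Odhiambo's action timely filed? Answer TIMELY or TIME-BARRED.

Because discovery on 5 August 1999 post-dates the 25 July 1997 act, accrual under the later-of rule falls on 5 August 1999.
Adding the 30 months base period to 5 August 1999 gives a deadline of 5 February 2002, before any tolling.
The emergency suspension of filing deadlines from 5 July 2000 to 2 March 2001 tolled the period for 240 days, extending the deadline to 3 October 2002.
The 6 December 2002 filing falls after the 3 October 2002 deadline; the claim is time-barred.

TIME-BARRED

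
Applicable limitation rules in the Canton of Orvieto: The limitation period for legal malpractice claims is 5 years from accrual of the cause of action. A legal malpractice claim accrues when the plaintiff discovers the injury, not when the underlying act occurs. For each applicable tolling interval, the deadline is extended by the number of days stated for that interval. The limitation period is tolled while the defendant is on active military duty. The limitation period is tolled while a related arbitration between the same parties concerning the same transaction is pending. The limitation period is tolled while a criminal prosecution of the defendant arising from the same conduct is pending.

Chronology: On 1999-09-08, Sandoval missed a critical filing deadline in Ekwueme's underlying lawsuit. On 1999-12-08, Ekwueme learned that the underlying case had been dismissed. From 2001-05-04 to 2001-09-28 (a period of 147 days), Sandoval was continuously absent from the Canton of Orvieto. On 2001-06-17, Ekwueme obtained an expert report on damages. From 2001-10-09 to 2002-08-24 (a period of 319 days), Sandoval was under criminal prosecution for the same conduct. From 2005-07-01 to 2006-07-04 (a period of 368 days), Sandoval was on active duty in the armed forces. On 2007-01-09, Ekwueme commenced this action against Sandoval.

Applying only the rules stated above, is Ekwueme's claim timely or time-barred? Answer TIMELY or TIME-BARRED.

TIME-BARRED

Accrual is tied to discovery, so the period began on 1999-12-08 rather than on 1999-09-08 when the act occurred.
The untolled deadline — 5 years after 1999-12-08 — is 2004-12-08.
The pending criminal prosecution from 2001-10-09 to 2002-08-24 tolled the period for 319 days, extending the deadline to 2005-10-23.
The period was tolled for 368 days by the defendant's active military service (2005-07-01 to 2006-07-04), pushing the deadline to 2006-10-26.
Although the defendant's absence ran from 2001-05-04 to 2001-09-28, the stated rules do not make that a tolling event, so it is disregarded.
The other events in the timeline have no effect on the limitation period under the stated rules.
Filing on 2007-01-09 missed the 2006-10-26 deadline — the action is time-barred.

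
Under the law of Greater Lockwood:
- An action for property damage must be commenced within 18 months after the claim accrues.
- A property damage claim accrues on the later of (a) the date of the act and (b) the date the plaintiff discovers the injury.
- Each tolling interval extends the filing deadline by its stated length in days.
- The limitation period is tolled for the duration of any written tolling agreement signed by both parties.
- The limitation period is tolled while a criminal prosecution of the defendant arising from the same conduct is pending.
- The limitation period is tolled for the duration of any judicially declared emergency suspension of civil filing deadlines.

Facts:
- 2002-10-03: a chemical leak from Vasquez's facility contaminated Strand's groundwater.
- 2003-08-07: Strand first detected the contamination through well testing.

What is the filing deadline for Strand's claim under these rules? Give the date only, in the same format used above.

Taking the later of the act (2002-10-03) and discovery (2003-08-07), the claim accrued on 2003-08-07.
18 months from 2003-08-07 is 2005-02-07.

2005-02-07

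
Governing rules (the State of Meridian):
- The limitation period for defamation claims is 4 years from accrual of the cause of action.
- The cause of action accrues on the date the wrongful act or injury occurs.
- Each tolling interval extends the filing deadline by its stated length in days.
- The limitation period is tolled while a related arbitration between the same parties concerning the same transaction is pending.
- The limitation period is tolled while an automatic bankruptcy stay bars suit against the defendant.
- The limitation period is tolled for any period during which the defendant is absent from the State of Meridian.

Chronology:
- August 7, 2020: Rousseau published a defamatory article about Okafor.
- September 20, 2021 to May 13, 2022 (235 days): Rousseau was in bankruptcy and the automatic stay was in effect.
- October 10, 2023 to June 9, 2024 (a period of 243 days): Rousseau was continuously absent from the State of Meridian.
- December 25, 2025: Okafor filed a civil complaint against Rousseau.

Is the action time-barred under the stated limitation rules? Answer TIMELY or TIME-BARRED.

The claim accrued on August 7, 2020, when the wrongful act occurred.
4 years from August 7, 2020 is August 7, 2024.
The period was tolled for 235 days by the automatic bankruptcy stay (September 20, 2021 to May 13, 2022), pushing the deadline to March 30, 2025.
Because the defendant's absence from the jurisdiction ran from October 10, 2023 to June 9, 2024, the deadline is extended by 243 days to November 28, 2025.
The December 25, 2025 filing falls after the November 28, 2025 deadline; the claim is time-barred.

TIME-BARRED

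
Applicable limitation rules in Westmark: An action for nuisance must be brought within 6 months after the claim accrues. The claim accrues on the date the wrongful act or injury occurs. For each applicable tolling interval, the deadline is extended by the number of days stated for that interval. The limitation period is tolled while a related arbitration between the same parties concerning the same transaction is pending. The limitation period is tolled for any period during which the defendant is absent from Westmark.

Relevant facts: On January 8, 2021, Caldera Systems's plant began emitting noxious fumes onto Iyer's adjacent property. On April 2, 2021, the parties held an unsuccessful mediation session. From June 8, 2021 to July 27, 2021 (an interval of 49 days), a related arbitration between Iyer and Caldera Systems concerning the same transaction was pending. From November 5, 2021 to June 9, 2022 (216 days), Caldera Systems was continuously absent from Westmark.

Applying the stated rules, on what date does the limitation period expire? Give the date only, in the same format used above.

The claim accrued on January 8, 2021, when the wrongful act occurred.
6 months from January 8, 2021 is July 8, 2021.
The pending related arbitration from June 8, 2021 to July 27, 2021 tolled the period for 49 days, extending the deadline to August 26, 2021.
The defendant's absence from the jurisdiction from November 5, 2021 to June 9, 2022 began after the period had already run on August 26, 2021, so it has no tolling effect.
None of the other events listed affects the running of the period under the stated rules.

August 26, 2021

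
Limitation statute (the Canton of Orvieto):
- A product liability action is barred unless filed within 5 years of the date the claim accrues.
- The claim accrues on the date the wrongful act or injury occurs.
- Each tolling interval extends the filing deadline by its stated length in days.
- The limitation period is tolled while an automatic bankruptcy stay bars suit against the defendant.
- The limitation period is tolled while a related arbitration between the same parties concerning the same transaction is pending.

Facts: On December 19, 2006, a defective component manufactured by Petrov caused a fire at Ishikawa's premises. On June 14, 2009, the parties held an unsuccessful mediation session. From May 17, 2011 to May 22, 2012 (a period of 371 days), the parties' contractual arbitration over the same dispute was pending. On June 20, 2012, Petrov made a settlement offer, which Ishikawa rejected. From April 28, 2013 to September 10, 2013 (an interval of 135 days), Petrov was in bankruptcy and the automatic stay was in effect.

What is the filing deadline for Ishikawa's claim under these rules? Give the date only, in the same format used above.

December 24, 2012

The limitation period began to run on December 19, 2006.
5 years from December 19, 2006 is December 19, 2011.
The pending related arbitration from May 17, 2011 to May 22, 2012 tolled the period for 371 days, extending the deadline to December 24, 2012.
The automatic bankruptcy stay from April 28, 2013 to September 10, 2013 began after the period had already run on December 24, 2012, so it has no tolling effect.
Nothing else in the chronology tolls or restarts the period.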